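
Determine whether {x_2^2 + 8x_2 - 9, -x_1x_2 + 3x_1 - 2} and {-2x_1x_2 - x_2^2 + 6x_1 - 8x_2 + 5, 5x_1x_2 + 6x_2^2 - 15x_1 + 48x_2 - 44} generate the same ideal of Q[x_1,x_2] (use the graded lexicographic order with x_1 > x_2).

Equality of ideals is decidable: compute both reduced Gröbner bases (unique for the ordering) and check whether they agree.
Buchberger on the first generating set:
f_1 = x_2^2 + 8x_2 - 9, LT = x_2^2.
f_2 = -x_1x_2 + 3x_1 - 2, LT = x_1x_2.

S(f_1,f_2): lcm = x_1x_2^2. S = 11x_1x_2 - 9x_1 - 2x_2.
  leading term x_1x_2: subtract (-11)·f_2 from 11x_1x_2 - 9x_1 - 2x_2 → 24x_1 - 2x_2 - 22
  leading term x_1: no divisor's leading term divides it; move 24x_1 to the remainder.
  leading term x_2: no divisor's leading term divides it; move -2x_2 to the remainder.
  leading term 1: no divisor's leading term divides it; move -22 to the remainder.
  remainder 24x_1 - 2x_2 - 22 ≠ 0; add g_3 = 24x_1 - 2x_2 - 22 to the basis.

S(f_1,g_3): leading monomials are coprime, so the S-polynomial reduces to 0 (Buchberger's first criterion).
S(f_2,g_3): lcm = x_1x_2. S = 1/12x_2^2 - 3x_1 + 11/12x_2 + 2.
  leading term x_2^2: subtract (1/12)·f_1 from 1/12x_2^2 - 3x_1 + 11/12x_2 + 2 → -3x_1 + 1/4x_2 + 11/4
  leading term x_1: subtract (-1/8)·g_3 from -3x_1 + 1/4x_2 + 11/4 → 0
  remainder 0.

Every S-polynomial of the final basis reduces to 0, so we have a Gröbner basis.
Inter-reduce: drop elements whose leading term is divisible by another's, tail-reduce, and make monic.
Reduced Gröbner basis: {x_2^2 + 8x_2 - 9, x_1 - 1/12x_2 - 11/12}.

Buchberger on the second generating set:
h_1 = -2x_1x_2 - x_2^2 + 6x_1 - 8x_2 + 5, LT = x_1x_2.
h_2 = 5x_1x_2 + 6x_2^2 - 15x_1 + 48x_2 - 44, LT = x_1x_2.

S(h_1,h_2): lcm = x_1x_2. S = -7/10x_2^2 - 28/5x_2 + 63/10.
  leading term x_2^2: no divisor's leading term divides it; move -7/10x_2^2 to the remainder.
  leading term x_2: no divisor's leading term divides it; move -28/5x_2 to the remainder.
  leading term 1: no divisor's leading term divides it; move 63/10 to the remainder.
  remainder -7/10x_2^2 - 28/5x_2 + 63/10 ≠ 0; add k_3 = -7/10x_2^2 - 28/5x_2 + 63/10 to the basis.

S(h_1,k_3): lcm = x_1x_2^2. S = 1/2x_2^3 - 11x_1x_2 + 4x_2^2 + 9x_1 - 5/2x_2.
  leading term x_2^3: subtract (-5/7x_2)·k_3 from 1/2x_2^3 - 11x_1x_2 + 4x_2^2 + 9x_1 - 5/2x_2 → -11x_1x_2 + 9x_1 + 2x_2
  leading term x_1x_2: subtract (11/2)·h_1 from -11x_1x_2 + 9x_1 + 2x_2 → 11/2x_2^2 - 24x_1 + 46x_2 - 55/2
  leading term x_2^2: subtract (-55/7)·k_3 from 11/2x_2^2 - 24x_1 + 46x_2 - 55/2 → -24x_1 + 2x_2 + 22
  leading term x_1: no divisor's leading term divides it; move -24x_1 to the remainder.
  leading term x_2: no divisor's leading term divides it; move 2x_2 to the remainder.
  leading term 1: no divisor's leading term divides it; move 22 to the remainder.
  remainder -24x_1 + 2x_2 + 22 ≠ 0; add k_4 = -24x_1 + 2x_2 + 22 to the basis.

S(h_2,k_3): lcm = x_1x_2^2. S = 6/5x_2^3 - 11x_1x_2 + 48/5x_2^2 + 9x_1 - 44/5x_2.
  leading term x_2^3: subtract (-12/7x_2)·k_3 from 6/5x_2^3 - 11x_1x_2 + 48/5x_2^2 + 9x_1 - 44/5x_2 → -11x_1x_2 + 9x_1 + 2x_2
  leading term x_1x_2: subtract (11/2)·h_1 from -11x_1x_2 + 9x_1 + 2x_2 → 11/2x_2^2 - 24x_1 + 46x_2 - 55/2
  leading term x_2^2: subtract (-55/7)·k_3 from 11/2x_2^2 - 24x_1 + 46x_2 - 55/2 → -24x_1 + 2x_2 + 22
  leading term x_1: subtract (1)·k_4 from -24x_1 + 2x_2 + 22 → 0
  remainder 0.

S(h_1,k_4): lcm = x_1x_2. S = 7/12x_2^2 - 3x_1 + 59/12x_2 - 5/2.
  leading term x_2^2: subtract (-5/6)·k_3 from 7/12x_2^2 - 3x_1 + 59/12x_2 - 5/2 → -3x_1 + 1/4x_2 + 11/4
  leading term x_1: subtract (1/8)·k_4 from -3x_1 + 1/4x_2 + 11/4 → 0
  remainder 0.

S(h_2,k_4): lcm = x_1x_2. S = 77/60x_2^2 - 3x_1 + 631/60x_2 - 44/5.
  leading term x_2^2: subtract (-11/6)·k_3 from 77/60x_2^2 - 3x_1 + 631/60x_2 - 44/5 → -3x_1 + 1/4x_2 + 11/4
  leading term x_1: subtract (1/8)·k_4 from -3x_1 + 1/4x_2 + 11/4 → 0
  remainder 0.

S(k_3,k_4): leading monomials are coprime, so the S-polynomial reduces to 0 (Buchberger's first criterion).
Every S-polynomial of the final basis reduces to 0, so we have a Gröbner basis.
Inter-reduce: drop elements whose leading term is divisible by another's, tail-reduce, and make monic.
Reduced Gröbner basis: {x_2^2 + 8x_2 - 9, x_1 - 1/12x_2 - 11/12}.

The two bases agree; hence the ideals are identical.

Yes, the ideals are equal.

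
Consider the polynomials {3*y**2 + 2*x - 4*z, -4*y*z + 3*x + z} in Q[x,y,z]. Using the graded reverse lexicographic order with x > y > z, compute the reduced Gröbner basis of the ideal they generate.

f_1 = 3*y**2 + 2*x - 4*z, LT = y**2.
f_2 = -4*y*z + 3*x + z, LT = y*z.

S(f_1,f_2): lcm = y**2*z. S = 3/4*x*y + 2/3*x*z + 1/4*y*z - 4/3*z**2.
  reduce S modulo (f_1, f_2):
  remainder 3/4*x*y + 2/3*x*z - 4/3*z**2 + 3/16*x + 1/16*z ≠ 0; add g_3 = 3/4*x*y + 2/3*x*z - 4/3*z**2 + 3/16*x + 1/16*z to the basis.

S(f_2,g_3): lcm = x*y*z. S = -8/9*x*z**2 + 16/9*z**3 - 3/4*x**2 - 1/2*x*z - 1/12*z**2.
  reduce S modulo (f_1, f_2, g_3):
  remainder -8/9*x*z**2 + 16/9*z**3 - 3/4*x**2 - 1/2*x*z - 1/12*z**2 ≠ 0; add g_4 = -8/9*x*z**2 + 16/9*z**3 - 3/4*x**2 - 1/2*x*z - 1/12*z**2 to the basis.

The other S-polynomials (S(f_1,g_3), S(f_1,g_4), S(f_2,g_4), S(g_3,g_4)) all reduce to 0 modulo the current basis, so we have a Gröbner basis.

G = {x*z**2 - 2*z**3 + 27/32*x**2 + 9/16*x*z + 3/32*z**2, x*y + 8/9*x*z - 16/9*z**2 + 1/4*x + 1/12*z, y**2 + 2/3*x - 4/3*z, y*z - 3/4*x - 1/4*z}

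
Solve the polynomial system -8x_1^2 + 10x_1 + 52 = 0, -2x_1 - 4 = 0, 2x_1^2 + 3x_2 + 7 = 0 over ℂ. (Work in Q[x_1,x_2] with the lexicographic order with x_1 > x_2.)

{(-2, -5)}

Compute a lex Gröbner basis by Buchberger's algorithm.
f_1 = -8x_1^2 + 10x_1 + 52, LT = x_1^2.
f_2 = -2x_1 - 4, LT = x_1.
f_3 = 2x_1^2 + 3x_2 + 7, LT = x_1^2.

S(f_1,f_3): lcm = x_1^2. S = -5/4x_1 - 3/2x_2 - 10.
  leading term x_1: subtract (5/8)·f_2 from -5/4x_1 - 3/2x_2 - 10 → -3/2x_2 - 15/2
  leading term x_2: no divisor's leading term divides it; move -3/2x_2 to the remainder.
  leading term 1: no divisor's leading term divides it; move -15/2 to the remainder.
  remainder -3/2x_2 - 15/2 ≠ 0; add h_4 = -3/2x_2 - 15/2 to the basis.

The other S-polynomials (S(f_1,f_2), S(f_2,f_3), S(f_1,h_4), S(f_2,h_4), S(f_3,h_4)) all reduce to 0 modulo the current basis, so we have a Gröbner basis.
Inter-reduce: drop elements whose leading term is divisible by another's, tail-reduce, and make monic.
Reduced Gröbner basis: {x_1 + 2, x_2 + 5}.

Elimination: the polynomial x_2 + 5 lies in the elimination ideal for x_2, so x_2 ∈ {-5}. For each such x_2, the remaining basis elements (now univariate) give the rest of the solution.
  x_2 = -5: the earlier basis element becomes x_1 + 2 = 0, giving x_1 = -2 — point (-2, -5).
Zero-dimensionality of the ideal guarantees finitely many solutions over ℂ.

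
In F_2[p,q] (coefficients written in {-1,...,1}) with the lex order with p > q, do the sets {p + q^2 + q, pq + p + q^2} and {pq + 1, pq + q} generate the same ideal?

No, the ideals differ.

Equality of ideals is decidable: compute both reduced Gröbner bases (unique for the ordering) and check whether they agree.
Buchberger on the first generating set:
f_1 = p + q^2 + q, LT = p.
f_2 = pq + p + q^2, LT = pq.

S(f_1,f_2): lcm = pq. S = p + q^3.
  leading term p: subtract (1)·f_1 from p + q^3 → q^3 + q^2 + q
  leading term q^3: no divisor's leading term divides it; move q^3 to the remainder.
  leading term q^2: no divisor's leading term divides it; move q^2 to the remainder.
  leading term q: no divisor's leading term divides it; move q to the remainder.
  remainder q^3 + q^2 + q ≠ 0; add g_3 = q^3 + q^2 + q to the basis.

S(f_1,g_3): leading monomials are coprime, so the S-polynomial reduces to 0 (Buchberger's first criterion).
S(f_2,g_3): lcm = pq^3. S = pq + q^4.
  leading term pq: subtract (q)·f_1 from pq + q^4 → q^4 + q^3 + q^2
  leading term q^4: subtract (q)·g_3 from q^4 + q^3 + q^2 → 0
  remainder 0.

Every S-polynomial of the final basis reduces to 0, so we have a Gröbner basis.
Inter-reduce: drop elements whose leading term is divisible by another's, tail-reduce, and make monic.
Reduced Gröbner basis: {p + q^2 + q, q^3 + q^2 + q}.

Buchberger on the second generating set:
h_1 = pq + 1, LT = pq.
h_2 = pq + q, LT = pq.

S(h_1,h_2): lcm = pq. S = q + 1.
  leading term q: no divisor's leading term divides it; move q to the remainder.
  leading term 1: no divisor's leading term divides it; move 1 to the remainder.
  remainder q + 1 ≠ 0; add k_3 = q + 1 to the basis.

S(h_1,k_3): lcm = pq. S = p + 1.
  leading term p: no divisor's leading term divides it; move p to the remainder.
  leading term 1: no divisor's leading term divides it; move 1 to the remainder.
  remainder p + 1 ≠ 0; add k_4 = p + 1 to the basis.

S(h_2,k_3): lcm = pq. S = p + q.
  leading term p: subtract (1)·k_4 from p + q → q + 1
  leading term q: subtract (1)·k_3 from q + 1 → 0
  remainder 0.

S(h_1,k_4): lcm = pq. S = q + 1.
  leading term q: subtract (1)·k_3 from q + 1 → 0
  remainder 0.

S(h_2,k_4): lcm = pq. S = 0.
  remainder 0.

S(k_3,k_4): leading monomials are coprime, so the S-polynomial reduces to 0 (Buchberger's first criterion).
Every S-polynomial of the final basis reduces to 0, so we have a Gröbner basis.
Inter-reduce: drop elements whose leading term is divisible by another's, tail-reduce, and make monic.
Reduced Gröbner basis: {p + 1, q + 1}.

These differ, so the ideals are not equal.
The choice of monomial ordering does not affect the verdict — as long as both bases are computed under the same ordering, their equality decides ideal equality.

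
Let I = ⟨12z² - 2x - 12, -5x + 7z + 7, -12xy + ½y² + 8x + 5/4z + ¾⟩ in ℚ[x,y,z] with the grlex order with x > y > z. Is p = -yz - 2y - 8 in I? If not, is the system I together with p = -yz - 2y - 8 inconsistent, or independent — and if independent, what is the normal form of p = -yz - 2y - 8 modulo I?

First compute the reduced Gröbner basis of I by Buchberger's algorithm.
f_1 = 12z² - 2x - 12, LT = z².
f_2 = -5x + 7z + 7, LT = x.
f_3 = -12xy + ½y² + 8x + 5/4z + ¾, LT = xy.

S(f_2,f_3): lcm = xy. S = 1/24y² - 7/5yz + ⅔x - 7/5y + 5/48z + 1/16.
  leading term y²: no divisor's leading term divides it; move 1/24y² to the remainder.
  leading term yz: no divisor's leading term divides it; move -7/5yz to the remainder.
  leading term x: subtract (-2/15)·f_2 from ⅔x - 7/5y + 5/48z + 1/16 → -7/5y + 83/80z + 239/240
  leading term y: no divisor's leading term divides it; move -7/5y to the remainder.
  leading term z: no divisor's leading term divides it; move 83/80z to the remainder.
  leading term 1: no divisor's leading term divides it; move 239/240 to the remainder.
  remainder 1/24y² - 7/5yz - 7/5y + 83/80z + 239/240 ≠ 0; add h_4 = 1/24y² - 7/5yz - 7/5y + 83/80z + 239/240 to the basis.

The other S-polynomials (S(f_1,f_2), S(f_1,f_3), S(f_1,h_4), S(f_2,h_4), S(f_3,h_4)) all reduce to 0 modulo the current basis, so we have a Gröbner basis.
Inter-reduce: drop elements whose leading term is divisible by another's, tail-reduce, and make monic.
Reduced Gröbner basis: {y² - 168/5yz - 168/5y + 249/10z + 239/10, z² - 7/30z - 37/30, x - 7/5z - 7/5}.
Label its elements g_1 = y² - 168/5yz - 168/5y + 249/10z + 239/10, g_2 = z² - 7/30z - 37/30, g_3 = x - 7/5z - 7/5.

Reduce p = -yz - 2y - 8 modulo G:
  leading term yz: no divisor's leading term divides it; move -yz to the remainder.
  leading term y: no divisor's leading term divides it; move -2y to the remainder.
  leading term 1: no divisor's leading term divides it; move -8 to the remainder.
  normal form = -yz - 2y - 8.
The normal form is nonzero, so p ∉ I. Since p minus its normal form lies in I, I + (p) = I + (r) where r = -yz - 2y - 8; decide whether this ideal is the whole ring.
Run Buchberger on G together with r (pairs among the g_i already reduce to 0 since G is a Gröbner basis):
g_1 = y² - 168/5yz - 168/5y + 249/10z + 239/10, LT = y².
g_2 = z² - 7/30z - 37/30, LT = z².
g_3 = x - 7/5z - 7/5, LT = x.
r = -yz - 2y - 8, LT = yz.

S(g_1,r): lcm = y²z. S = -168/5yz² - 2y² - 168/5yz + 249/10z² - 8y + 239/10z.
  leading term yz²: subtract (-168/5y)·g_2 from -168/5yz² - 2y² - 168/5yz + 249/10z² - 8y + 239/10z → -2y² - 1036/25yz + 249/10z² - 1236/25y + 239/10z
  leading term y²: subtract (-2)·g_1 from -2y² - 1036/25yz + 249/10z² - 1236/25y + 239/10z → -2716/25yz + 249/10z² - 2916/25y + 737/10z + 239/5
  leading term yz: subtract (2716/25)·r from -2716/25yz + 249/10z² - 2916/25y + 737/10z + 239/5 → 249/10z² + 2516/25y + 737/10z + 22923/25
  leading term z²: subtract (249/10)·g_2 from 249/10z² + 2516/25y + 737/10z + 22923/25 → 2516/25y + 7951/100z + 94763/100
  leading term y: no divisor's leading term divides it; move 2516/25y to the remainder.
  leading term z: no divisor's leading term divides it; move 7951/100z to the remainder.
  leading term 1: no divisor's leading term divides it; move 94763/100 to the remainder.
  remainder 2516/25y + 7951/100z + 94763/100 ≠ 0; add m_5 = 2516/25y + 7951/100z + 94763/100 to the basis.

S(g_2,r): lcm = yz². S = -67/30yz - 37/30y - 8z.
  leading term yz: subtract (67/30)·r from -67/30yz - 37/30y - 8z → 97/30y - 8z + 268/15
  leading term y: subtract (485/15096)·m_5 from 97/30y - 8z + 268/15 → -3186607/301920z - 3797707/301920
  leading term z: no divisor's leading term divides it; move -3186607/301920z to the remainder.
  leading term 1: no divisor's leading term divides it; move -3797707/301920 to the remainder.
  remainder -3186607/301920z - 3797707/301920 ≠ 0; add m_6 = -3186607/301920z - 3797707/301920 to the basis.

S(g_1,m_5): lcm = y². S = -1730507/50320yz - 2164567/50320y + 249/10z + 239/10.
  leading term yz: subtract (1730507/50320)·r from -1730507/50320yz - 2164567/50320y + 249/10z + 239/10 → 1296447/50320y + 249/10z + 940419/3145
  leading term y: subtract (6482235/25321024)·m_5 from 1296447/50320y + 249/10z + 940419/3145 → 460363971/101284096z + 5714964399/101284096
  leading term z: subtract (-6905459565/16035006424)·m_6 from 460363971/101284096z + 5714964399/101284096 → 102239530029/2004375803
  leading term 1: no divisor's leading term divides it; move 102239530029/2004375803 to the remainder.
  remainder 102239530029/2004375803 ≠ 0; add m_7 = 102239530029/2004375803 to the basis.

The other S-polynomials (S(g_1,g_2), S(g_1,g_3), S(g_2,g_3), S(g_3,r), S(g_2,m_5), S(g_3,m_5), S(r,m_5), S(g_1,m_6), S(g_2,m_6), S(g_3,m_6), S(r,m_6), S(m_5,m_6), S(g_1,m_7), S(g_2,m_7), S(g_3,m_7), S(r,m_7), S(m_5,m_7), S(m_6,m_7)) all reduce to 0 modulo the current basis, so we have a Gröbner basis.
Inter-reduce: drop elements whose leading term is divisible by another's, tail-reduce, and make monic.
Reduced Gröbner basis: {1}.
The reduced Gröbner basis of I + (p) is {1}: the ideal is the whole ring, so the enlarged system has no common solution — adjoining p is inconsistent.

The remainder on division by a Gröbner basis is unique — it is the normal form.

Adjoining -yz - 2y - 8 makes the ideal the whole ring: the system is inconsistent.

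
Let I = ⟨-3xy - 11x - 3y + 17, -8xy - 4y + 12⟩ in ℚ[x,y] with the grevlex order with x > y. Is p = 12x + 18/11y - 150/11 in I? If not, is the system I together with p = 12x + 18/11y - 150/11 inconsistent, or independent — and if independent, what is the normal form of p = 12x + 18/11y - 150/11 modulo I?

First compute the reduced Gröbner basis of I by Buchberger's algorithm.
f_1 = -3xy - 11x - 3y + 17, LT = xy.
f_2 = -8xy - 4y + 12, LT = xy.

S(f_1,f_2): lcm = xy. S = 11/3x + ½y - 25/6.
  reduce S modulo (f_1, f_2):
  remainder 11/3x + ½y - 25/6 ≠ 0; add h_3 = 11/3x + ½y - 25/6 to the basis.

S(f_1,h_3): lcm = xy. S = -3/22y² + 11/3x + 47/22y - 17/3.
  reduce S modulo (f_1, f_2, h_3):
  remainder -3/22y² + 18/11y - 3/2 ≠ 0; add h_4 = -3/22y² + 18/11y - 3/2 to the basis.

The other S-polynomials (S(f_2,h_3), S(f_1,h_4), S(f_2,h_4), S(h_3,h_4)) all reduce to 0 modulo the current basis, so we have a Gröbner basis.
Inter-reduce: drop elements whose leading term is divisible by another's, tail-reduce, and make monic.
Reduced Gröbner basis: {y² - 12y + 11, x + 3/22y - 25/22}.
Label its elements g_1 = y² - 12y + 11, g_2 = x + 3/22y - 25/22.

Reduce p = 12x + 18/11y - 150/11 modulo G:
  leading term x: subtract (12)·g_2 from 12x + 18/11y - 150/11 → 0
  normal form = 0.
Since the normal form is 0, p ∈ I.

The remainder on division by a Gröbner basis is unique — it is the normal form.

12x + 18/11y - 150/11 lies in I (it reduces to 0).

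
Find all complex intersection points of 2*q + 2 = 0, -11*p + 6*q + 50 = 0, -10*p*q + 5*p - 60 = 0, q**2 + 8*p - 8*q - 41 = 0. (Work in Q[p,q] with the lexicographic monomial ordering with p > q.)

{(4, -1)}

Compute a lex Gröbner basis by Buchberger's algorithm.
f_1 = 2*q + 2, LT = q.
f_2 = -11*p + 6*q + 50, LT = p.
f_3 = -10*p*q + 5*p - 60, LT = p*q.
f_4 = 8*p + q**2 - 8*q - 41, LT = p.

The S-polynomials (S(f_1,f_2), S(f_1,f_3), S(f_1,f_4), S(f_2,f_3), S(f_2,f_4), S(f_3,f_4)) all reduce to 0 modulo the current basis, so we have a Gröbner basis.
Inter-reduce: drop elements whose leading term is divisible by another's, tail-reduce, and make monic.
Reduced Gröbner basis: {p - 4, q + 1}.

Since the basis is lex-ordered, q + 1 is univariate in q. Its roots are {-1}. Back-substituting each root into the other basis elements fixes the other coordinates.
  q = -1: the earlier basis element becomes p - 4 = 0, giving p = 4 — point (4, -1).
Each listed point satisfies every original equation (direct substitution).
Zero-dimensionality of the ideal guarantees finitely many solutions over ℂ.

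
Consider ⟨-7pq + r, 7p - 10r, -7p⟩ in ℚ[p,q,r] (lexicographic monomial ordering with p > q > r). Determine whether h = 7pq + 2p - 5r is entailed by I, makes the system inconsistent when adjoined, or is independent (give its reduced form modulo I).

First compute the reduced Gröbner basis of I by Buchberger's algorithm.
f_1 = -7pq + r, LT = pq.
f_2 = 7p - 10r, LT = p.
f_3 = -7p, LT = p.

S(f_1,f_2): lcm = pq. S = 10/7qr - 1/7r.
  leading term qr: no divisor's leading term divides it; move 10/7qr to the remainder.
  leading term r: no divisor's leading term divides it; move -1/7r to the remainder.
  remainder 10/7qr - 1/7r ≠ 0; add k_4 = 10/7qr - 1/7r to the basis.

S(f_1,f_3): lcm = pq. S = -1/7r.
  leading term r: no divisor's leading term divides it; move -1/7r to the remainder.
  remainder -1/7r ≠ 0; add k_5 = -1/7r to the basis.

The other S-polynomials (S(f_2,f_3), S(f_1,k_4), S(f_2,k_4), S(f_3,k_4), S(f_1,k_5), S(f_2,k_5), S(f_3,k_5), S(k_4,k_5)) all reduce to 0 modulo the current basis, so we have a Gröbner basis.
Inter-reduce: drop elements whose leading term is divisible by another's, tail-reduce, and make monic.
Reduced Gröbner basis: {p, r}.
Label its elements g_1 = p, g_2 = r.

Reduce h = 7pq + 2p - 5r modulo G:
  leading term pq: subtract (7q)·g_1 from 7pq + 2p - 5r → 2p - 5r
  leading term p: subtract (2)·g_1 from 2p - 5r → -5r
  leading term r: subtract (-5)·g_2 from -5r → 0
  normal form = 0.
Since the normal form is 0, h ∈ I.

7pq + 2p - 5r lies in I (it reduces to 0).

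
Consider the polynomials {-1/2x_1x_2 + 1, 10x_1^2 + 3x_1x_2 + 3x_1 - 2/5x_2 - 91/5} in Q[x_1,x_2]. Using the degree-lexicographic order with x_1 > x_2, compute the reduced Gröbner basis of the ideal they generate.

f_1 = -1/2x_1x_2 + 1, LT = x_1x_2.
f_2 = 10x_1^2 + 3x_1x_2 + 3x_1 - 2/5x_2 - 91/5, LT = x_1^2.

S(f_1,f_2): lcm = x_1^2x_2. S = -3/10x_1x_2^2 - 3/10x_1x_2 + 1/25x_2^2 - 2x_1 + 91/50x_2.
  leading term x_1x_2^2: subtract (3/5x_2)·f_1 from -3/10x_1x_2^2 - 3/10x_1x_2 + 1/25x_2^2 - 2x_1 + 91/50x_2 → -3/10x_1x_2 + 1/25x_2^2 - 2x_1 + 61/50x_2
  leading term x_1x_2: subtract (3/5)·f_1 from -3/10x_1x_2 + 1/25x_2^2 - 2x_1 + 61/50x_2 → 1/25x_2^2 - 2x_1 + 61/50x_2 - 3/5
  leading term x_2^2: no divisor's leading term divides it; move 1/25x_2^2 to the remainder.
  leading term x_1: no divisor's leading term divides it; move -2x_1 to the remainder.
  leading term x_2: no divisor's leading term divides it; move 61/50x_2 to the remainder.
  leading term 1: no divisor's leading term divides it; move -3/5 to the remainder.
  remainder 1/25x_2^2 - 2x_1 + 61/50x_2 - 3/5 ≠ 0; add g_3 = 1/25x_2^2 - 2x_1 + 61/50x_2 - 3/5 to the basis.

S(f_1,g_3): lcm = x_1x_2^2. S = 50x_1^2 - 61/2x_1x_2 + 15x_1 - 2x_2.
  leading term x_1^2: subtract (5)·f_2 from 50x_1^2 - 61/2x_1x_2 + 15x_1 - 2x_2 → -91/2x_1x_2 + 91
  leading term x_1x_2: subtract (91)·f_1 from -91/2x_1x_2 + 91 → 0
  remainder 0.

S(f_2,g_3): leading monomials are coprime, so the S-polynomial reduces to 0 (Buchberger's first criterion).
Every S-polynomial of the final basis reduces to 0, so we have a Gröbner basis.

G = {x_1^2 + 3/10x_1 - 1/25x_2 - 61/50, x_1x_2 - 2, x_2^2 - 50x_1 + 61/2x_2 - 15}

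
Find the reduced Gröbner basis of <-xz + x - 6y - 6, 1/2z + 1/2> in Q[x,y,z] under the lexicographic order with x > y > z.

The reduced Gröbner basis is the canonical form of the ideal for this ordering.

f_1 = -xz + x - 6y - 6, LT = xz.
f_2 = 1/2z + 1/2, LT = z.

S(f_1,f_2): lcm = xz. S = -2x + 6y + 6.
  leading term x: no divisor's leading term divides it; move -2x to the remainder.
  leading term y: no divisor's leading term divides it; move 6y to the remainder.
  leading term 1: no divisor's leading term divides it; move 6 to the remainder.
  remainder -2x + 6y + 6 ≠ 0; add g_3 = -2x + 6y + 6 to the basis.

The other S-polynomials (S(f_1,g_3), S(f_2,g_3)) all reduce to 0 modulo the current basis, so we have a Gröbner basis.
Inter-reduce: drop elements whose leading term is divisible by another's, tail-reduce, and make monic.

G = {x - 3y - 3, z + 1}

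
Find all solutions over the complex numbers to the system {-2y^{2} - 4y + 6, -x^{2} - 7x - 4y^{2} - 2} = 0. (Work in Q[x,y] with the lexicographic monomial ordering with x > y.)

Compute a lex Gröbner basis by Buchberger's algorithm.
f_1 = -2y^{2} - 4y + 6, LT = y^{2}.
f_2 = -x^{2} - 7x - 4y^{2} - 2, LT = x^{2}.

The S-polynomials (S(f_1,f_2)) all reduce to 0 modulo the current basis, so we have a Gröbner basis.
Inter-reduce: drop elements whose leading term is divisible by another's, tail-reduce, and make monic.
Reduced Gröbner basis: {x^{2} + 7x - 8y + 14, y^{2} + 2y - 3}.

The lex basis is triangular: the last element involves only y. Solving y^{2} + 2y - 3 = 0 gives y ∈ {-3, 1}; substituting each value into the earlier elements determines the remaining variables.
  y = -3: the earlier basis element becomes x^{2} + 7x + 38 = 0, giving x = -7/2 - sqrt(103)*I/2, -7/2 + sqrt(103)*I/2 — points (-7/2 - sqrt(103)*I/2, -3), (-7/2 + sqrt(103)*I/2, -3).
  y = 1: the earlier basis element becomes x^{2} + 7x + 6 = 0, giving x = -6, -1 — points (-6, 1), (-1, 1).
Zero-dimensionality of the ideal guarantees finitely many solutions over ℂ.

{(-7/2 - sqrt(103)*I/2, -3), (-7/2 + sqrt(103)*I/2, -3), (-6, 1), (-1, 1)}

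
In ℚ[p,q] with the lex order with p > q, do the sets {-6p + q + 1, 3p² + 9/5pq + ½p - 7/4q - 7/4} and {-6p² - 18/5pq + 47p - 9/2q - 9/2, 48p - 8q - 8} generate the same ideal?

Yes, the ideals are equal.

For a fixed monomial order, each ideal has a unique reduced Gröbner basis; comparing bases decides equality.
Buchberger on the first generating set:
f_1 = -6p + q + 1, LT = p.
f_2 = 3p² + 9/5pq + ½p - 7/4q - 7/4, LT = p².

S(f_1,f_2): lcm = p². S = -23/30pq - ⅓p + 7/12q + 7/12.
  leading term pq: subtract (23/180q)·f_1 from -23/30pq - ⅓p + 7/12q + 7/12 → -⅓p - 23/180q² + 41/90q + 7/12
  leading term p: subtract (1/18)·f_1 from -⅓p - 23/180q² + 41/90q + 7/12 → -23/180q² + ⅖q + 19/36
  leading term q²: no divisor's leading term divides it; move -23/180q² to the remainder.
  leading term q: no divisor's leading term divides it; move ⅖q to the remainder.
  leading term 1: no divisor's leading term divides it; move 19/36 to the remainder.
  remainder -23/180q² + ⅖q + 19/36 ≠ 0; add g_3 = -23/180q² + ⅖q + 19/36 to the basis.

The other S-polynomials (S(f_1,g_3), S(f_2,g_3)) all reduce to 0 modulo the current basis, so we have a Gröbner basis.
Inter-reduce: drop elements whose leading term is divisible by another's, tail-reduce, and make monic.
Reduced Gröbner basis: {p - ⅙q - ⅙, q² - 72/23q - 95/23}.

Buchberger on the second generating set:
h_1 = -6p² - 18/5pq + 47p - 9/2q - 9/2, LT = p².
h_2 = 48p - 8q - 8, LT = p.

S(h_1,h_2): lcm = p². S = 23/30pq - 23/3p + ¾q + ¾.
  leading term pq: subtract (23/1440q)·h_2 from 23/30pq - 23/3p + ¾q + ¾ → -23/3p + 23/180q² + 79/90q + ¾
  leading term p: subtract (-23/144)·h_2 from -23/3p + 23/180q² + 79/90q + ¾ → 23/180q² - ⅖q - 19/36
  leading term q²: no divisor's leading term divides it; move 23/180q² to the remainder.
  leading term q: no divisor's leading term divides it; move -⅖q to the remainder.
  leading term 1: no divisor's leading term divides it; move -19/36 to the remainder.
  remainder 23/180q² - ⅖q - 19/36 ≠ 0; add k_3 = 23/180q² - ⅖q - 19/36 to the basis.

The other S-polynomials (S(h_1,k_3), S(h_2,k_3)) all reduce to 0 modulo the current basis, so we have a Gröbner basis.
Inter-reduce: drop elements whose leading term is divisible by another's, tail-reduce, and make monic.
Reduced Gröbner basis: {p - ⅙q - ⅙, q² - 72/23q - 95/23}.

These coincide, so the ideals are equal.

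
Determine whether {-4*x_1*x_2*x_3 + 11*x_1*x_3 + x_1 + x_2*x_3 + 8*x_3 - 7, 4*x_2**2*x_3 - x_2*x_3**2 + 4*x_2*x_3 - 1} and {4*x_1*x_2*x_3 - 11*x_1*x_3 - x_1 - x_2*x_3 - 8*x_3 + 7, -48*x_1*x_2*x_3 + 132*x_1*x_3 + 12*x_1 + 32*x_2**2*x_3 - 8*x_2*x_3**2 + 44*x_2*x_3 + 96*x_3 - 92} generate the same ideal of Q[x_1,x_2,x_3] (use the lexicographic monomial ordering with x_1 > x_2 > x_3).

Yes, the ideals are equal.

Equality of ideals is decidable: compute both reduced Gröbner bases (unique for the ordering) and check whether they agree.
Buchberger on the first generating set:
f_1 = -4*x_1*x_2*x_3 + 11*x_1*x_3 + x_1 + x_2*x_3 + 8*x_3 - 7, LT = x_1*x_2*x_3.
f_2 = 4*x_2**2*x_3 - x_2*x_3**2 + 4*x_2*x_3 - 1, LT = x_2**2*x_3.

S(f_1,f_2): lcm = x_1*x_2**2*x_3. S = 1/4*x_1*x_2*x_3**2 - 15/4*x_1*x_2*x_3 - 1/4*x_1*x_2 + 1/4*x_1 - 1/4*x_2**2*x_3 - 2*x_2*x_3 + 7/4*x_2.
  reduce S modulo (f_1, f_2):
  remainder -1/4*x_1*x_2 + 11/16*x_1*x_3**2 - 41/4*x_1*x_3 - 11/16*x_1 - 43/16*x_2*x_3 + 7/4*x_2 + 1/2*x_3**2 - 127/16*x_3 + 13/2 ≠ 0; add g_3 = -1/4*x_1*x_2 + 11/16*x_1*x_3**2 - 41/4*x_1*x_3 - 11/16*x_1 - 43/16*x_2*x_3 + 7/4*x_2 + 1/2*x_3**2 - 127/16*x_3 + 13/2 to the basis.

S(f_1,g_3): lcm = x_1*x_2*x_3. S = 11/4*x_1*x_3**3 - 41*x_1*x_3**2 - 11/2*x_1*x_3 - 1/4*x_1 - 43/4*x_2*x_3**2 + 27/4*x_2*x_3 + 2*x_3**3 - 127/4*x_3**2 + 24*x_3 + 7/4.
  reduce S modulo (f_1, f_2, g_3):
  remainder 11/4*x_1*x_3**3 - 41*x_1*x_3**2 - 11/2*x_1*x_3 - 1/4*x_1 - 43/4*x_2*x_3**2 + 27/4*x_2*x_3 + 2*x_3**3 - 127/4*x_3**2 + 24*x_3 + 7/4 ≠ 0; add g_4 = 11/4*x_1*x_3**3 - 41*x_1*x_3**2 - 11/2*x_1*x_3 - 1/4*x_1 - 43/4*x_2*x_3**2 + 27/4*x_2*x_3 + 2*x_3**3 - 127/4*x_3**2 + 24*x_3 + 7/4 to the basis.

The other S-polynomials (S(f_2,g_3), S(f_1,g_4), S(f_2,g_4), S(g_3,g_4)) all reduce to 0 modulo the current basis, so we have a Gröbner basis.
Inter-reduce: drop elements whose leading term is divisible by another's, tail-reduce, and make monic.
Reduced Gröbner basis: {x_1*x_2 - 11/4*x_1*x_3**2 + 41*x_1*x_3 + 11/4*x_1 + 43/4*x_2*x_3 - 7*x_2 - 2*x_3**2 + 127/4*x_3 - 26, x_1*x_3**3 - 164/11*x_1*x_3**2 - 2*x_1*x_3 - 1/11*x_1 - 43/11*x_2*x_3**2 + 27/11*x_2*x_3 + 8/11*x_3**3 - 127/11*x_3**2 + 96/11*x_3 + 7/11, x_2**2*x_3 - 1/4*x_2*x_3**2 + x_2*x_3 - 1/4}.

Buchberger on the second generating set:
h_1 = 4*x_1*x_2*x_3 - 11*x_1*x_3 - x_1 - x_2*x_3 - 8*x_3 + 7, LT = x_1*x_2*x_3.
h_2 = -48*x_1*x_2*x_3 + 132*x_1*x_3 + 12*x_1 + 32*x_2**2*x_3 - 8*x_2*x_3**2 + 44*x_2*x_3 + 96*x_3 - 92, LT = x_1*x_2*x_3.

S(h_1,h_2): lcm = x_1*x_2*x_3. S = 2/3*x_2**2*x_3 - 1/6*x_2*x_3**2 + 2/3*x_2*x_3 - 1/6.
  reduce S modulo (h_1, h_2):
  remainder 2/3*x_2**2*x_3 - 1/6*x_2*x_3**2 + 2/3*x_2*x_3 - 1/6 ≠ 0; add k_3 = 2/3*x_2**2*x_3 - 1/6*x_2*x_3**2 + 2/3*x_2*x_3 - 1/6 to the basis.

S(h_1,k_3): lcm = x_1*x_2**2*x_3. S = 1/4*x_1*x_2*x_3**2 - 15/4*x_1*x_2*x_3 - 1/4*x_1*x_2 + 1/4*x_1 - 1/4*x_2**2*x_3 - 2*x_2*x_3 + 7/4*x_2.
  reduce S modulo (h_1, h_2, k_3):
  remainder -1/4*x_1*x_2 + 11/16*x_1*x_3**2 - 41/4*x_1*x_3 - 11/16*x_1 - 43/16*x_2*x_3 + 7/4*x_2 + 1/2*x_3**2 - 127/16*x_3 + 13/2 ≠ 0; add k_4 = -1/4*x_1*x_2 + 11/16*x_1*x_3**2 - 41/4*x_1*x_3 - 11/16*x_1 - 43/16*x_2*x_3 + 7/4*x_2 + 1/2*x_3**2 - 127/16*x_3 + 13/2 to the basis.

S(h_1,k_4): lcm = x_1*x_2*x_3. S = 11/4*x_1*x_3**3 - 41*x_1*x_3**2 - 11/2*x_1*x_3 - 1/4*x_1 - 43/4*x_2*x_3**2 + 27/4*x_2*x_3 + 2*x_3**3 - 127/4*x_3**2 + 24*x_3 + 7/4.
  reduce S modulo (h_1, h_2, k_3, k_4):
  remainder 11/4*x_1*x_3**3 - 41*x_1*x_3**2 - 11/2*x_1*x_3 - 1/4*x_1 - 43/4*x_2*x_3**2 + 27/4*x_2*x_3 + 2*x_3**3 - 127/4*x_3**2 + 24*x_3 + 7/4 ≠ 0; add k_5 = 11/4*x_1*x_3**3 - 41*x_1*x_3**2 - 11/2*x_1*x_3 - 1/4*x_1 - 43/4*x_2*x_3**2 + 27/4*x_2*x_3 + 2*x_3**3 - 127/4*x_3**2 + 24*x_3 + 7/4 to the basis.

The other S-polynomials (S(h_2,k_3), S(h_2,k_4), S(k_3,k_4), S(h_1,k_5), S(h_2,k_5), S(k_3,k_5), S(k_4,k_5)) all reduce to 0 modulo the current basis, so we have a Gröbner basis.
Inter-reduce: drop elements whose leading term is divisible by another's, tail-reduce, and make monic.
Reduced Gröbner basis: {x_1*x_2 - 11/4*x_1*x_3**2 + 41*x_1*x_3 + 11/4*x_1 + 43/4*x_2*x_3 - 7*x_2 - 2*x_3**2 + 127/4*x_3 - 26, x_1*x_3**3 - 164/11*x_1*x_3**2 - 2*x_1*x_3 - 1/11*x_1 - 43/11*x_2*x_3**2 + 27/11*x_2*x_3 + 8/11*x_3**3 - 127/11*x_3**2 + 96/11*x_3 + 7/11, x_2**2*x_3 - 1/4*x_2*x_3**2 + x_2*x_3 - 1/4}.

Same reduced basis, so the two generating sets span the same ideal.
The same test decides containment: I ⊆ J iff every generator of I reduces to 0 modulo a Gröbner basis of J.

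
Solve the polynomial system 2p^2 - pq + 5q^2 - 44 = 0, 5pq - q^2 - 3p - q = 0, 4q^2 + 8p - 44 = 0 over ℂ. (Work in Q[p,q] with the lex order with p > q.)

{(1, 3)}

Compute a lex Gröbner basis by Buchberger's algorithm.
f_1 = 2p^2 - pq + 5q^2 - 44, LT = p^2.
f_2 = 5pq - 3p - q^2 - q, LT = pq.
f_3 = 8p + 4q^2 - 44, LT = p.

S(f_1,f_2): lcm = p^2q. S = 3/5p^2 - 3/10pq^2 + 1/5pq + 5/2q^3 - 22q.
  leading term p^2: subtract (3/10)·f_1 from 3/5p^2 - 3/10pq^2 + 1/5pq + 5/2q^3 - 22q → -3/10pq^2 + 1/2pq + 5/2q^3 - 3/2q^2 - 22q + 66/5
  leading term pq^2: subtract (-3/50q)·f_2 from -3/10pq^2 + 1/2pq + 5/2q^3 - 3/2q^2 - 22q + 66/5 → 8/25pq + 61/25q^3 - 39/25q^2 - 22q + 66/5
  leading term pq: subtract (8/125)·f_2 from 8/25pq + 61/25q^3 - 39/25q^2 - 22q + 66/5 → 24/125p + 61/25q^3 - 187/125q^2 - 2742/125q + 66/5
  leading term p: subtract (3/125)·f_3 from 24/125p + 61/25q^3 - 187/125q^2 - 2742/125q + 66/5 → 61/25q^3 - 199/125q^2 - 2742/125q + 1782/125
  leading term q^3: no divisor's leading term divides it; move 61/25q^3 to the remainder.
  leading term q^2: no divisor's leading term divides it; move -199/125q^2 to the remainder.
  leading term q: no divisor's leading term divides it; move -2742/125q to the remainder.
  leading term 1: no divisor's leading term divides it; move 1782/125 to the remainder.
  remainder 61/25q^3 - 199/125q^2 - 2742/125q + 1782/125 ≠ 0; add h_4 = 61/25q^3 - 199/125q^2 - 2742/125q + 1782/125 to the basis.

S(f_1,f_3): lcm = p^2. S = -1/2pq^2 - 1/2pq + 11/2p + 5/2q^2 - 22.
  leading term pq^2: subtract (-1/10q)·f_2 from -1/2pq^2 - 1/2pq + 11/2p + 5/2q^2 - 22 → -4/5pq + 11/2p - 1/10q^3 + 12/5q^2 - 22
  leading term pq: subtract (-4/25)·f_2 from -4/5pq + 11/2p - 1/10q^3 + 12/5q^2 - 22 → 251/50p - 1/10q^3 + 56/25q^2 - 4/25q - 22
  leading term p: subtract (251/400)·f_3 from 251/50p - 1/10q^3 + 56/25q^2 - 4/25q - 22 → -1/10q^3 - 27/100q^2 - 4/25q + 561/100
  leading term q^3: subtract (-5/122)·h_4 from -1/10q^3 - 27/100q^2 - 4/25q + 561/100 → -409/1220q^2 - 323/305q + 7557/1220
  leading term q^2: no divisor's leading term divides it; move -409/1220q^2 to the remainder.
  leading term q: no divisor's leading term divides it; move -323/305q to the remainder.
  leading term 1: no divisor's leading term divides it; move 7557/1220 to the remainder.
  remainder -409/1220q^2 - 323/305q + 7557/1220 ≠ 0; add h_5 = -409/1220q^2 - 323/305q + 7557/1220 to the basis.

S(f_2,f_3): lcm = pq. S = -3/5p - 1/2q^3 - 1/5q^2 + 53/10q.
  leading term p: subtract (-3/40)·f_3 from -3/5p - 1/2q^3 - 1/5q^2 + 53/10q → -1/2q^3 + 1/10q^2 + 53/10q - 33/10
  leading term q^3: subtract (-25/122)·h_4 from -1/2q^3 + 1/10q^2 + 53/10q - 33/10 → -69/305q^2 + 491/610q - 231/610
  leading term q^2: subtract (276/409)·h_5 from -69/305q^2 + 491/610q - 231/610 → 1243/818q - 3729/818
  leading term q: no divisor's leading term divides it; move 1243/818q to the remainder.
  leading term 1: no divisor's leading term divides it; move -3729/818 to the remainder.
  remainder 1243/818q - 3729/818 ≠ 0; add h_6 = 1243/818q - 3729/818 to the basis.

The other S-polynomials (S(f_1,h_4), S(f_2,h_4), S(f_3,h_4), S(f_1,h_5), S(f_2,h_5), S(f_3,h_5), S(h_4,h_5), S(f_1,h_6), S(f_2,h_6), S(f_3,h_6), S(h_4,h_6), S(h_5,h_6)) all reduce to 0 modulo the current basis, so we have a Gröbner basis.
Inter-reduce: drop elements whose leading term is divisible by another's, tail-reduce, and make monic.
Reduced Gröbner basis: {p - 1, q - 3}.

Since the basis is lex-ordered, q - 3 is univariate in q. Its roots are {3}. Back-substituting each root into the other basis elements fixes the other coordinates.
  q = 3: the earlier basis element becomes p - 1 = 0, giving p = 1 — point (1, 3).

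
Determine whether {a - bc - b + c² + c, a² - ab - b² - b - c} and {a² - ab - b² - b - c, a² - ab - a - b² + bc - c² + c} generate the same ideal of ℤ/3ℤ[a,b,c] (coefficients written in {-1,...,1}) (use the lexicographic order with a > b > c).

For a fixed monomial order, each ideal has a unique reduced Gröbner basis; comparing bases decides equality.
Buchberger on the first generating set:
f_1 = a - bc - b + c² + c, LT = a.
f_2 = a² - ab - b² - b - c, LT = a².

S(f_1,f_2): lcm = a². S = -abc + ac² + ac + b² + b + c.
  leading term abc: subtract (-bc)·f_1 from -abc + ac² + ac + b² + b + c → ac² + ac - b²c² - b²c + b² + bc³ + bc² + b + c
  leading term ac²: subtract (c²)·f_1 from ac² + ac - b²c² - b²c + b² + bc³ + bc² + b + c → ac - b²c² - b²c + b² - bc³ - bc² + b - c⁴ - c³ + c
  leading term ac: subtract (c)·f_1 from ac - b²c² - b²c + b² - bc³ - bc² + b - c⁴ - c³ + c → -b²c² - b²c + b² - bc³ + bc + b - c⁴ + c³ - c² + c
  leading term b²c²: no divisor's leading term divides it; move -b²c² to the remainder.
  leading term b²c: no divisor's leading term divides it; move -b²c to the remainder.
  leading term b²: no divisor's leading term divides it; move b² to the remainder.
  leading term bc³: no divisor's leading term divides it; move -bc³ to the remainder.
  leading term bc: no divisor's leading term divides it; move bc to the remainder.
  leading term b: no divisor's leading term divides it; move b to the remainder.
  leading term c⁴: no divisor's leading term divides it; move -c⁴ to the remainder.
  leading term c³: no divisor's leading term divides it; move c³ to the remainder.
  leading term c²: no divisor's leading term divides it; move -c² to the remainder.
  leading term c: no divisor's leading term divides it; move c to the remainder.
  remainder -b²c² - b²c + b² - bc³ + bc + b - c⁴ + c³ - c² + c ≠ 0; add g_3 = -b²c² - b²c + b² - bc³ + bc + b - c⁴ + c³ - c² + c to the basis.

The other S-polynomials (S(f_1,g_3), S(f_2,g_3)) all reduce to 0 modulo the current basis, so we have a Gröbner basis.
Inter-reduce: drop elements whose leading term is divisible by another's, tail-reduce, and make monic.
Reduced Gröbner basis: {a - bc - b + c² + c, b²c² + b²c - b² + bc³ - bc - b + c⁴ - c³ + c² - c}.

Buchberger on the second generating set:
h_1 = a² - ab - b² - b - c, LT = a².
h_2 = a² - ab - a - b² + bc - c² + c, LT = a².

S(h_1,h_2): lcm = a². S = a - bc - b + c² + c.
  leading term a: no divisor's leading term divides it; move a to the remainder.
  leading term bc: no divisor's leading term divides it; move -bc to the remainder.
  leading term b: no divisor's leading term divides it; move -b to the remainder.
  leading term c²: no divisor's leading term divides it; move c² to the remainder.
  leading term c: no divisor's leading term divides it; move c to the remainder.
  remainder a - bc - b + c² + c ≠ 0; add k_3 = a - bc - b + c² + c to the basis.

S(h_1,k_3): lcm = a². S = abc - ac² - ac - b² - b - c.
  leading term abc: subtract (bc)·k_3 from abc - ac² - ac - b² - b - c → -ac² - ac + b²c² + b²c - b² - bc³ - bc² - b - c
  leading term ac²: subtract (-c²)·k_3 from -ac² - ac + b²c² + b²c - b² - bc³ - bc² - b - c → -ac + b²c² + b²c - b² + bc³ + bc² - b + c⁴ + c³ - c
  leading term ac: subtract (-c)·k_3 from -ac + b²c² + b²c - b² + bc³ + bc² - b + c⁴ + c³ - c → b²c² + b²c - b² + bc³ - bc - b + c⁴ - c³ + c² - c
  leading term b²c²: no divisor's leading term divides it; move b²c² to the remainder.
  leading term b²c: no divisor's leading term divides it; move b²c to the remainder.
  leading term b²: no divisor's leading term divides it; move -b² to the remainder.
  leading term bc³: no divisor's leading term divides it; move bc³ to the remainder.
  leading term bc: no divisor's leading term divides it; move -bc to the remainder.
  leading term b: no divisor's leading term divides it; move -b to the remainder.
  leading term c⁴: no divisor's leading term divides it; move c⁴ to the remainder.
  leading term c³: no divisor's leading term divides it; move -c³ to the remainder.
  leading term c²: no divisor's leading term divides it; move c² to the remainder.
  leading term c: no divisor's leading term divides it; move -c to the remainder.
  remainder b²c² + b²c - b² + bc³ - bc - b + c⁴ - c³ + c² - c ≠ 0; add k_4 = b²c² + b²c - b² + bc³ - bc - b + c⁴ - c³ + c² - c to the basis.

The other S-polynomials (S(h_2,k_3), S(h_1,k_4), S(h_2,k_4), S(k_3,k_4)) all reduce to 0 modulo the current basis, so we have a Gröbner basis.
Inter-reduce: drop elements whose leading term is divisible by another's, tail-reduce, and make monic.
Reduced Gröbner basis: {a - bc - b + c² + c, b²c² + b²c - b² + bc³ - bc - b + c⁴ - c³ + c² - c}.

These coincide, so the ideals are equal.

Yes, the ideals are equal.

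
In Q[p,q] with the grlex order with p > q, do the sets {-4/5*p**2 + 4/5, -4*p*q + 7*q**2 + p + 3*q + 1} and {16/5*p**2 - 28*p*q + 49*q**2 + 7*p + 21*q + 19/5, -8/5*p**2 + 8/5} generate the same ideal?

Since reduced Gröbner bases are canonical representatives of ideals under a given ordering, it suffices to compute and compare them.
Buchberger on the first generating set:
f_1 = -4/5*p**2 + 4/5, LT = p**2.
f_2 = -4*p*q + 7*q**2 + p + 3*q + 1, LT = p*q.

S(f_1,f_2): lcm = p**2*q. S = 7/4*p*q**2 + 1/4*p**2 + 3/4*p*q + 1/4*p - q.
  leading term p*q**2: subtract (-7/16*q)·f_2 from 7/4*p*q**2 + 1/4*p**2 + 3/4*p*q + 1/4*p - q → 49/16*q**3 + 1/4*p**2 + 19/16*p*q + 21/16*q**2 + 1/4*p - 9/16*q
  leading term q**3: no divisor's leading term divides it; move 49/16*q**3 to the remainder.
  leading term p**2: subtract (-5/16)·f_1 from 1/4*p**2 + 19/16*p*q + 21/16*q**2 + 1/4*p - 9/16*q → 19/16*p*q + 21/16*q**2 + 1/4*p - 9/16*q + 1/4
  leading term p*q: subtract (-19/64)·f_2 from 19/16*p*q + 21/16*q**2 + 1/4*p - 9/16*q + 1/4 → 217/64*q**2 + 35/64*p + 21/64*q + 35/64
  leading term q**2: no divisor's leading term divides it; move 217/64*q**2 to the remainder.
  leading term p: no divisor's leading term divides it; move 35/64*p to the remainder.
  leading term q: no divisor's leading term divides it; move 21/64*q to the remainder.
  leading term 1: no divisor's leading term divides it; move 35/64 to the remainder.
  remainder 49/16*q**3 + 217/64*q**2 + 35/64*p + 21/64*q + 35/64 ≠ 0; add g_3 = 49/16*q**3 + 217/64*q**2 + 35/64*p + 21/64*q + 35/64 to the basis.

The other S-polynomials (S(f_1,g_3), S(f_2,g_3)) all reduce to 0 modulo the current basis, so we have a Gröbner basis.
Inter-reduce: drop elements whose leading term is divisible by another's, tail-reduce, and make monic.
Reduced Gröbner basis: {q**3 + 31/28*q**2 + 5/28*p + 3/28*q + 5/28, p**2 - 1, p*q - 7/4*q**2 - 1/4*p - 3/4*q - 1/4}.

Buchberger on the second generating set:
h_1 = 16/5*p**2 - 28*p*q + 49*q**2 + 7*p + 21*q + 19/5, LT = p**2.
h_2 = -8/5*p**2 + 8/5, LT = p**2.

S(h_1,h_2): lcm = p**2. S = -35/4*p*q + 245/16*q**2 + 35/16*p + 105/16*q + 35/16.
  leading term p*q: no divisor's leading term divides it; move -35/4*p*q to the remainder.
  leading term q**2: no divisor's leading term divides it; move 245/16*q**2 to the remainder.
  leading term p: no divisor's leading term divides it; move 35/16*p to the remainder.
  leading term q: no divisor's leading term divides it; move 105/16*q to the remainder.
  leading term 1: no divisor's leading term divides it; move 35/16 to the remainder.
  remainder -35/4*p*q + 245/16*q**2 + 35/16*p + 105/16*q + 35/16 ≠ 0; add k_3 = -35/4*p*q + 245/16*q**2 + 35/16*p + 105/16*q + 35/16 to the basis.

S(h_1,k_3): lcm = p**2*q. S = -7*p*q**2 + 245/16*q**3 + 1/4*p**2 + 47/16*p*q + 105/16*q**2 + 1/4*p + 19/16*q.
  leading term p*q**2: subtract (4/5*q)·k_3 from -7*p*q**2 + 245/16*q**3 + 1/4*p**2 + 47/16*p*q + 105/16*q**2 + 1/4*p + 19/16*q → 49/16*q**3 + 1/4*p**2 + 19/16*p*q + 21/16*q**2 + 1/4*p - 9/16*q
  leading term q**3: no divisor's leading term divides it; move 49/16*q**3 to the remainder.
  leading term p**2: subtract (5/64)·h_1 from 1/4*p**2 + 19/16*p*q + 21/16*q**2 + 1/4*p - 9/16*q → 27/8*p*q - 161/64*q**2 - 19/64*p - 141/64*q - 19/64
  leading term p*q: subtract (-27/70)·k_3 from 27/8*p*q - 161/64*q**2 - 19/64*p - 141/64*q - 19/64 → 217/64*q**2 + 35/64*p + 21/64*q + 35/64
  leading term q**2: no divisor's leading term divides it; move 217/64*q**2 to the remainder.
  leading term p: no divisor's leading term divides it; move 35/64*p to the remainder.
  leading term q: no divisor's leading term divides it; move 21/64*q to the remainder.
  leading term 1: no divisor's leading term divides it; move 35/64 to the remainder.
  remainder 49/16*q**3 + 217/64*q**2 + 35/64*p + 21/64*q + 35/64 ≠ 0; add k_4 = 49/16*q**3 + 217/64*q**2 + 35/64*p + 21/64*q + 35/64 to the basis.

The other S-polynomials (S(h_2,k_3), S(h_1,k_4), S(h_2,k_4), S(k_3,k_4)) all reduce to 0 modulo the current basis, so we have a Gröbner basis.
Inter-reduce: drop elements whose leading term is divisible by another's, tail-reduce, and make monic.
Reduced Gröbner basis: {q**3 + 31/28*q**2 + 5/28*p + 3/28*q + 5/28, p**2 - 1, p*q - 7/4*q**2 - 1/4*p - 3/4*q - 1/4}.

Same reduced basis, so the two generating sets span the same ideal.

Yes, the ideals are equal.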